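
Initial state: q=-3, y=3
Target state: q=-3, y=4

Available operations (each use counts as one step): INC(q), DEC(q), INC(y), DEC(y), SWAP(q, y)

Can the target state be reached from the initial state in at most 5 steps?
Yes

Path (1 step): INC(y)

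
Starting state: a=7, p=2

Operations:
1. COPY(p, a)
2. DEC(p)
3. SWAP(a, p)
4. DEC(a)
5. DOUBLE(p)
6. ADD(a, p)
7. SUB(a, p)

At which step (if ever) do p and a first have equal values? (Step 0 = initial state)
Step 1

p and a first become equal after step 1.

Comparing values at each step:
Initial: p=2, a=7
After step 1: p=7, a=7 ← equal!
After step 2: p=6, a=7
After step 3: p=7, a=6
After step 4: p=7, a=5
After step 5: p=14, a=5
After step 6: p=14, a=19
After step 7: p=14, a=5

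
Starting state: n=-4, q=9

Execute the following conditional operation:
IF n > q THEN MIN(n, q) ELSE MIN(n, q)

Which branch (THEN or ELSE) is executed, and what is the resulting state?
Branch: ELSE, Final state: n=-4, q=9

Evaluating condition: n > q
n = -4, q = 9
Condition is False, so ELSE branch executes
After MIN(n, q): n=-4, q=9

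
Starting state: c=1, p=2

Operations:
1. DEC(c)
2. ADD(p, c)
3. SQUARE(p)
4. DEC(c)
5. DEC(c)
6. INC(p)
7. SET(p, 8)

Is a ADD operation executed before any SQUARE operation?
Yes

First ADD: step 2
First SQUARE: step 3
Since 2 < 3, ADD comes first.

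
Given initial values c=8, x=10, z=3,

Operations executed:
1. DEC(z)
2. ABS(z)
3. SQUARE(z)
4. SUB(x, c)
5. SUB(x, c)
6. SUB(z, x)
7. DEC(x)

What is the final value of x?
x = -7

Tracing execution:
Step 1: DEC(z) → x = 10
Step 2: ABS(z) → x = 10
Step 3: SQUARE(z) → x = 10
Step 4: SUB(x, c) → x = 2
Step 5: SUB(x, c) → x = -6
Step 6: SUB(z, x) → x = -6
Step 7: DEC(x) → x = -7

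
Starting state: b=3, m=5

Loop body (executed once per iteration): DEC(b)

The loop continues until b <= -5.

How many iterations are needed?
8

Tracing iterations:
Initial: b=3, m=5
After iteration 1: b=2, m=5
After iteration 2: b=1, m=5
After iteration 3: b=0, m=5
After iteration 4: b=-1, m=5
After iteration 5: b=-2, m=5
After iteration 6: b=-3, m=5
After iteration 7: b=-4, m=5
After iteration 8: b=-5, m=5
b <= -5 now holds, so the loop exits after 8 iterations.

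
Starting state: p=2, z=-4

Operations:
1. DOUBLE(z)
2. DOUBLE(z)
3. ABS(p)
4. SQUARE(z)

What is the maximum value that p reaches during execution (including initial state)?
2

Values of p at each step:
Initial: p = 2 ← maximum
After step 1: p = 2
After step 2: p = 2
After step 3: p = 2
After step 4: p = 2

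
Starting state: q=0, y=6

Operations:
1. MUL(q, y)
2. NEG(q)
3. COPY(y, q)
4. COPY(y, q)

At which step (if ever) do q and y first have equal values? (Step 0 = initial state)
Step 3

q and y first become equal after step 3.

Comparing values at each step:
Initial: q=0, y=6
After step 1: q=0, y=6
After step 2: q=0, y=6
After step 3: q=0, y=0 ← equal!
After step 4: q=0, y=0 ← equal!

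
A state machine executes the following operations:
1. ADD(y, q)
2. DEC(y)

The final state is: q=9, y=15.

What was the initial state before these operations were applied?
q=9, y=7

Working backwards:
Final state: q=9, y=15
Before step 2 (DEC(y)): q=9, y=16
Before step 1 (ADD(y, q)): q=9, y=7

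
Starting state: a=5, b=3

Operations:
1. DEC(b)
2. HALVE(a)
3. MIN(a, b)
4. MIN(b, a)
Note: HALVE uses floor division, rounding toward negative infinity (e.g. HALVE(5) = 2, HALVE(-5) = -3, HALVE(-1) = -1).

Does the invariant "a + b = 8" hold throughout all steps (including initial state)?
No, violated after step 1

The invariant is violated after step 1.

State at each step:
Initial: a=5, b=3
After step 1: a=5, b=2
After step 2: a=2, b=2
After step 3: a=2, b=2
After step 4: a=2, b=2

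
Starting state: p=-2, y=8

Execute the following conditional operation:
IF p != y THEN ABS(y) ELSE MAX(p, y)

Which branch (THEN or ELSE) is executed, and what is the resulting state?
Branch: THEN, Final state: p=-2, y=8

Evaluating condition: p != y
p = -2, y = 8
Condition is True, so THEN branch executes
After ABS(y): p=-2, y=8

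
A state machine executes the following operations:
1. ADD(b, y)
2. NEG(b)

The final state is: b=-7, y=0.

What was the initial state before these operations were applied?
b=7, y=0

Working backwards:
Final state: b=-7, y=0
Before step 2 (NEG(b)): b=7, y=0
Before step 1 (ADD(b, y)): b=7, y=0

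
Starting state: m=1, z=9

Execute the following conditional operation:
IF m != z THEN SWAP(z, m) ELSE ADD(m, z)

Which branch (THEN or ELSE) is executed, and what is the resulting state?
Branch: THEN, Final state: m=9, z=1

Evaluating condition: m != z
m = 1, z = 9
Condition is True, so THEN branch executes
After SWAP(z, m): m=9, z=1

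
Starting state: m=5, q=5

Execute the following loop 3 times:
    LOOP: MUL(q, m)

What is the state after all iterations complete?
m=5, q=625

Iteration trace:
Start: m=5, q=5
After iteration 1: m=5, q=25
After iteration 2: m=5, q=125
After iteration 3: m=5, q=625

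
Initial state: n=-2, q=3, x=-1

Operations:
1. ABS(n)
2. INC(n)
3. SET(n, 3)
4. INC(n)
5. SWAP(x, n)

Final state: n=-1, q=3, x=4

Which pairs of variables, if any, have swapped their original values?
None

Comparing initial and final values:
q: 3 → 3
n: -2 → -1
x: -1 → 4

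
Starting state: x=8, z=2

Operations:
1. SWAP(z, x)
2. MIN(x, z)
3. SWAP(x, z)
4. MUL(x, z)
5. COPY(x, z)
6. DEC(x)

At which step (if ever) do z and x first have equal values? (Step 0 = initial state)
Step 5

z and x first become equal after step 5.

Comparing values at each step:
Initial: z=2, x=8
After step 1: z=8, x=2
After step 2: z=8, x=2
After step 3: z=2, x=8
After step 4: z=2, x=16
After step 5: z=2, x=2 ← equal!
After step 6: z=2, x=1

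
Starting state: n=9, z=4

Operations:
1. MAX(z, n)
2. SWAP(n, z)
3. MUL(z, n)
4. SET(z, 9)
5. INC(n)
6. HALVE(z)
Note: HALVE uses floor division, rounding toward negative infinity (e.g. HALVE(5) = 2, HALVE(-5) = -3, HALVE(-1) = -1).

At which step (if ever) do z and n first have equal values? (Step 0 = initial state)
Step 1

z and n first become equal after step 1.

Comparing values at each step:
Initial: z=4, n=9
After step 1: z=9, n=9 ← equal!
After step 2: z=9, n=9 ← equal!
After step 3: z=81, n=9
After step 4: z=9, n=9 ← equal!
After step 5: z=9, n=10
After step 6: z=4, n=10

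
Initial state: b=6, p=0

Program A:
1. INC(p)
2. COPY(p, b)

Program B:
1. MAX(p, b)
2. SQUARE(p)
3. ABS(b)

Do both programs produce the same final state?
No

Program A final state: b=6, p=6
Program B final state: b=6, p=36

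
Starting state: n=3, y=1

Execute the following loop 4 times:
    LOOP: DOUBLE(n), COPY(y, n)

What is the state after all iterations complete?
n=48, y=48

Iteration trace:
Start: n=3, y=1
After iteration 1: n=6, y=6
After iteration 2: n=12, y=12
After iteration 3: n=24, y=24
After iteration 4: n=48, y=48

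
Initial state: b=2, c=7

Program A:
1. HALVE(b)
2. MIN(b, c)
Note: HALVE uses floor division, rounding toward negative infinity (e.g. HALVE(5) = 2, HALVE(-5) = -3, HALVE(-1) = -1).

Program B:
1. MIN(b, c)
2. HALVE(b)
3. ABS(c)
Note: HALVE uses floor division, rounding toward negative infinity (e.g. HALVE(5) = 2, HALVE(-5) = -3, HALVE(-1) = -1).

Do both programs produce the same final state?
Yes

Program A final state: b=1, c=7
Program B final state: b=1, c=7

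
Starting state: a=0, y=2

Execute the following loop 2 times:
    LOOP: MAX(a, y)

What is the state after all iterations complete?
a=2, y=2

Iteration trace:
Start: a=0, y=2
After iteration 1: a=2, y=2
After iteration 2: a=2, y=2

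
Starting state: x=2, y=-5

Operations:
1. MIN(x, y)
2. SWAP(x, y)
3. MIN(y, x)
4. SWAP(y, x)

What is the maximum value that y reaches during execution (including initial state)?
-5

Values of y at each step:
Initial: y = -5 ← maximum
After step 1: y = -5
After step 2: y = -5
After step 3: y = -5
After step 4: y = -5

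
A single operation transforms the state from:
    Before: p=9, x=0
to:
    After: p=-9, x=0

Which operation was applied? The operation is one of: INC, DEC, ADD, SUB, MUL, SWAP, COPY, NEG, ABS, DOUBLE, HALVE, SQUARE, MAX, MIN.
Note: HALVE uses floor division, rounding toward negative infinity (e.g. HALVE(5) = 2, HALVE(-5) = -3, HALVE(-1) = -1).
NEG(p)

Analyzing the change:
Before: p=9, x=0
After: p=-9, x=0
Variable p changed from 9 to -9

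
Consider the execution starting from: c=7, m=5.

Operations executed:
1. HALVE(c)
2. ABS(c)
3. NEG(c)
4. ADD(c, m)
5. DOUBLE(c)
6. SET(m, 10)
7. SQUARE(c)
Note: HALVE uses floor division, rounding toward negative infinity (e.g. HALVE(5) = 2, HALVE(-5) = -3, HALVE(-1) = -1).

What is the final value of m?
m = 10

Tracing execution:
Step 1: HALVE(c) → m = 5
Step 2: ABS(c) → m = 5
Step 3: NEG(c) → m = 5
Step 4: ADD(c, m) → m = 5
Step 5: DOUBLE(c) → m = 5
Step 6: SET(m, 10) → m = 10
Step 7: SQUARE(c) → m = 10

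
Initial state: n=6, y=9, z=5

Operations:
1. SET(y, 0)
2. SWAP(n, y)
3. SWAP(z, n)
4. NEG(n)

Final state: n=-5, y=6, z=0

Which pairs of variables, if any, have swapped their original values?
None

Comparing initial and final values:
n: 6 → -5
y: 9 → 6
z: 5 → 0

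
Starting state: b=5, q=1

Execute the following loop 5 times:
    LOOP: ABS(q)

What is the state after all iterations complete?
b=5, q=1

Iteration trace:
Start: b=5, q=1
After iteration 1: b=5, q=1
After iteration 2: b=5, q=1
After iteration 3: b=5, q=1
After iteration 4: b=5, q=1
After iteration 5: b=5, q=1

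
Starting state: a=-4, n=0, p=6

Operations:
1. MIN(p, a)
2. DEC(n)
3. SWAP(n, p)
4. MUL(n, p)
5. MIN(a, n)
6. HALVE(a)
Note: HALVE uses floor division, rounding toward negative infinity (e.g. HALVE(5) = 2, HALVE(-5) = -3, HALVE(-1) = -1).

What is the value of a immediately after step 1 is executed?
a = -4

Tracing a through execution:
Initial: a = -4
After step 1 (MIN(p, a)): a = -4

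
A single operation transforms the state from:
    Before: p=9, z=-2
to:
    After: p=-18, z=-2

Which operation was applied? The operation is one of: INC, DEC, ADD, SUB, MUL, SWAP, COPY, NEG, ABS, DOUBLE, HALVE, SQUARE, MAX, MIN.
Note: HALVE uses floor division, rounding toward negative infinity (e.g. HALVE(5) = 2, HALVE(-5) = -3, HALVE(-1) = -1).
MUL(p, z)

Analyzing the change:
Before: p=9, z=-2
After: p=-18, z=-2
Variable p changed from 9 to -18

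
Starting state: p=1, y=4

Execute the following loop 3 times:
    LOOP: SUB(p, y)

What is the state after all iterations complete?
p=-11, y=4

Iteration trace:
Start: p=1, y=4
After iteration 1: p=-3, y=4
After iteration 2: p=-7, y=4
After iteration 3: p=-11, y=4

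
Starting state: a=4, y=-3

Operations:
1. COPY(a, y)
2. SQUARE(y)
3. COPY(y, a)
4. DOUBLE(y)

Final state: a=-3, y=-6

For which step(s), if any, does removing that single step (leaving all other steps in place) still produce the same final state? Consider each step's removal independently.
Step(s) 2

Testing removal of each single step:
Without step 1: final = a=4, y=8 (different)
Without step 2: final = a=-3, y=-6 (same)
Without step 3: final = a=-3, y=18 (different)
Without step 4: final = a=-3, y=-3 (different)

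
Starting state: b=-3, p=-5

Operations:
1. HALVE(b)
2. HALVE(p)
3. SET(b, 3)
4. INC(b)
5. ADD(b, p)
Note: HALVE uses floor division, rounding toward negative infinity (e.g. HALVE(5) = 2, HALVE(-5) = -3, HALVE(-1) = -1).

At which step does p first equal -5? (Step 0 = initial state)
Step 0

Tracing p:
Initial: p = -5 ← first occurrence
After step 1: p = -5
After step 2: p = -3
After step 3: p = -3
After step 4: p = -3
After step 5: p = -3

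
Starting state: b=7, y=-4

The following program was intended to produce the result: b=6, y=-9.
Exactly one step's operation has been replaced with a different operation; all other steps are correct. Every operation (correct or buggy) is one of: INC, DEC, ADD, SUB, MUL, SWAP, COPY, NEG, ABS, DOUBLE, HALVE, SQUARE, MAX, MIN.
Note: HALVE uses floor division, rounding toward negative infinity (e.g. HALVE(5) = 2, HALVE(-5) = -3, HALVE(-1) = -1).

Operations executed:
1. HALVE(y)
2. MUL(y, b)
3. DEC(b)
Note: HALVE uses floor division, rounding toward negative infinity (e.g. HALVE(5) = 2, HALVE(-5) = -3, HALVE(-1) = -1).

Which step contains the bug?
Step 2

Trace with buggy code:
Initial: b=7, y=-4
After step 1: b=7, y=-2
After step 2: b=7, y=-14
After step 3: b=6, y=-14
Actual final b=6, y=-14 ≠ expected b=6, y=-9.
Step 2 is the only position where a single-operation replacement can produce the expected result.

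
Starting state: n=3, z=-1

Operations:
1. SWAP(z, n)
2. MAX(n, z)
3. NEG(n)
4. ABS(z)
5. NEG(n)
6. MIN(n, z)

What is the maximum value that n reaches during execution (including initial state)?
3

Values of n at each step:
Initial: n = 3 ← maximum
After step 1: n = -1
After step 2: n = 3
After step 3: n = -3
After step 4: n = -3
After step 5: n = 3
After step 6: n = 3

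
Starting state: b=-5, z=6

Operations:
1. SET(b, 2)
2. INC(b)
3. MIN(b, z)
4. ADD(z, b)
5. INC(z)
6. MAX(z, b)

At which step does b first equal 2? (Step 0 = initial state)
Step 1

Tracing b:
Initial: b = -5
After step 1: b = 2 ← first occurrence
After step 2: b = 3
After step 3: b = 3
After step 4: b = 3
After step 5: b = 3
After step 6: b = 3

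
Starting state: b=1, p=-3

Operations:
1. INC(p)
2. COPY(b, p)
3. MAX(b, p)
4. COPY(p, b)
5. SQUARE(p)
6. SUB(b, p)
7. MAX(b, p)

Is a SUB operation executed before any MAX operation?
No

First SUB: step 6
First MAX: step 3
Since 6 > 3, MAX comes first.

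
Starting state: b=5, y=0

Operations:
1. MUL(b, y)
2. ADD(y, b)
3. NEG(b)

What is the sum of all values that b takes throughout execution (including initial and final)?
5

Values of b at each step:
Initial: b = 5
After step 1: b = 0
After step 2: b = 0
After step 3: b = 0
Sum = 5 + 0 + 0 + 0 = 5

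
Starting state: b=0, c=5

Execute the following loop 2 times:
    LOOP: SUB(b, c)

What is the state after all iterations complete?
b=-10, c=5

Iteration trace:
Start: b=0, c=5
After iteration 1: b=-5, c=5
After iteration 2: b=-10, c=5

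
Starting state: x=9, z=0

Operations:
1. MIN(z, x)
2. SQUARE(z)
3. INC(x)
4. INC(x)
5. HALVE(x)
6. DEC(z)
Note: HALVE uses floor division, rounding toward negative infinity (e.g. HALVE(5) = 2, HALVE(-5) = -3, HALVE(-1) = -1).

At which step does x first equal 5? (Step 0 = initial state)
Step 5

Tracing x:
Initial: x = 9
After step 1: x = 9
After step 2: x = 9
After step 3: x = 10
After step 4: x = 11
After step 5: x = 5 ← first occurrence
After step 6: x = 5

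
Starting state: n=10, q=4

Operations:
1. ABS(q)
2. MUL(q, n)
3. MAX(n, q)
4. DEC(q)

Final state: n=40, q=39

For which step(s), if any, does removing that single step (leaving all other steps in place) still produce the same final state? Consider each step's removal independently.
Step(s) 1

Testing removal of each single step:
Without step 1: final = n=40, q=39 (same)
Without step 2: final = n=10, q=3 (different)
Without step 3: final = n=10, q=39 (different)
Without step 4: final = n=40, q=40 (different)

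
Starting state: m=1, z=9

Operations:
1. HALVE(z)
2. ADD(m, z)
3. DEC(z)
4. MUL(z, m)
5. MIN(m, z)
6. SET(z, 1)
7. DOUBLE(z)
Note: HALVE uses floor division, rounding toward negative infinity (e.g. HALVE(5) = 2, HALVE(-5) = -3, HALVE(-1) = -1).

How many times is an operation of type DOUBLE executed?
1

Counting DOUBLE operations:
Step 7: DOUBLE(z) ← DOUBLE
Total: 1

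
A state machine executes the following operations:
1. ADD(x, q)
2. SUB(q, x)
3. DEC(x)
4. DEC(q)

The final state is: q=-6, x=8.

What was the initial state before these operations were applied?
q=4, x=5

Working backwards:
Final state: q=-6, x=8
Before step 4 (DEC(q)): q=-5, x=8
Before step 3 (DEC(x)): q=-5, x=9
Before step 2 (SUB(q, x)): q=4, x=9
Before step 1 (ADD(x, q)): q=4, x=5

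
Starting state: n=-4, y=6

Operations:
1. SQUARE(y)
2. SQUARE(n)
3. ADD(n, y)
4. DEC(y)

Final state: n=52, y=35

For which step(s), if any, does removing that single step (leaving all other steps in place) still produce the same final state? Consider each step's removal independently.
None - removing any single step changes the final result

Testing removal of each single step:
Without step 1: final = n=22, y=5 (different)
Without step 2: final = n=32, y=35 (different)
Without step 3: final = n=16, y=35 (different)
Without step 4: final = n=52, y=36 (different)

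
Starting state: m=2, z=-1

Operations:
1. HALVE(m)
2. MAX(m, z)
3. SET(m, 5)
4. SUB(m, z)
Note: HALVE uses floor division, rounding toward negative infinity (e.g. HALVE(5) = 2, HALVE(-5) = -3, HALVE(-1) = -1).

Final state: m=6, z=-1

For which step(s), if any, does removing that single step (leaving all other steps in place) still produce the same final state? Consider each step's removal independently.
Step(s) 1, 2

Testing removal of each single step:
Without step 1: final = m=6, z=-1 (same)
Without step 2: final = m=6, z=-1 (same)
Without step 3: final = m=2, z=-1 (different)
Without step 4: final = m=5, z=-1 (different)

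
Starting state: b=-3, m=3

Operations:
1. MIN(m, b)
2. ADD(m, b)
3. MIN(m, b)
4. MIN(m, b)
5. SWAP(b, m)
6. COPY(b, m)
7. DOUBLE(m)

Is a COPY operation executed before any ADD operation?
No

First COPY: step 6
First ADD: step 2
Since 6 > 2, ADD comes first.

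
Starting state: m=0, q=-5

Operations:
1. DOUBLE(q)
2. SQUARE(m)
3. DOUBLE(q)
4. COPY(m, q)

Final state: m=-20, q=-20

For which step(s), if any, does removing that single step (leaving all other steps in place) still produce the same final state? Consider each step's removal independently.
Step(s) 2

Testing removal of each single step:
Without step 1: final = m=-10, q=-10 (different)
Without step 2: final = m=-20, q=-20 (same)
Without step 3: final = m=-10, q=-10 (different)
Without step 4: final = m=0, q=-20 (different)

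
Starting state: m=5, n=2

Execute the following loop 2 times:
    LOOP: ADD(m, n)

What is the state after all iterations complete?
m=9, n=2

Iteration trace:
Start: m=5, n=2
After iteration 1: m=7, n=2
After iteration 2: m=9, n=2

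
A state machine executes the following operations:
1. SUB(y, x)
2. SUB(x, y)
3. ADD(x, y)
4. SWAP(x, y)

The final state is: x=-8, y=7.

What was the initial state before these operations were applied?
x=7, y=-1

Working backwards:
Final state: x=-8, y=7
Before step 4 (SWAP(x, y)): x=7, y=-8
Before step 3 (ADD(x, y)): x=15, y=-8
Before step 2 (SUB(x, y)): x=7, y=-8
Before step 1 (SUB(y, x)): x=7, y=-1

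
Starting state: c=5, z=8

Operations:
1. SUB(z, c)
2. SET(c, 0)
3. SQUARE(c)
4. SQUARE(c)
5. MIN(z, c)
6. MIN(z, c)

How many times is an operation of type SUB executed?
1

Counting SUB operations:
Step 1: SUB(z, c) ← SUB
Total: 1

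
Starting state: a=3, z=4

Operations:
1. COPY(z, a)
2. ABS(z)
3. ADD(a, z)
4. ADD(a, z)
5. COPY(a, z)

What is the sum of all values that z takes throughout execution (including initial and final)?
19

Values of z at each step:
Initial: z = 4
After step 1: z = 3
After step 2: z = 3
After step 3: z = 3
After step 4: z = 3
After step 5: z = 3
Sum = 4 + 3 + 3 + 3 + 3 + 3 = 19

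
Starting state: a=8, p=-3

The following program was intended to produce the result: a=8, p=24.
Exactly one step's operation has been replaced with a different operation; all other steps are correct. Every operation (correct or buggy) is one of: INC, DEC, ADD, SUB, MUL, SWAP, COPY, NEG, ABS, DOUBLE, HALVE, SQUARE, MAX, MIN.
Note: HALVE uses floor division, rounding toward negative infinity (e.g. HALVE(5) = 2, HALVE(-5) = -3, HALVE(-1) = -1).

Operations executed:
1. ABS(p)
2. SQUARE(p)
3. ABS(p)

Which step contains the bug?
Step 2

Trace with buggy code:
Initial: a=8, p=-3
After step 1: a=8, p=3
After step 2: a=8, p=9
After step 3: a=8, p=9
Actual final a=8, p=9 ≠ expected a=8, p=24.
Step 2 is the only position where a single-operation replacement can produce the expected result.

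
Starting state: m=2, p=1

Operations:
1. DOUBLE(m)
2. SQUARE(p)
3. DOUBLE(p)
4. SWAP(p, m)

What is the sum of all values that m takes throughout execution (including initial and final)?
16

Values of m at each step:
Initial: m = 2
After step 1: m = 4
After step 2: m = 4
After step 3: m = 4
After step 4: m = 2
Sum = 2 + 4 + 4 + 4 + 2 = 16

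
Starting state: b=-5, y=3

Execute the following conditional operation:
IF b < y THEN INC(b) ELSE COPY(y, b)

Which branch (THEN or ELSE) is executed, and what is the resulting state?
Branch: THEN, Final state: b=-4, y=3

Evaluating condition: b < y
b = -5, y = 3
Condition is True, so THEN branch executes
After INC(b): b=-4, y=3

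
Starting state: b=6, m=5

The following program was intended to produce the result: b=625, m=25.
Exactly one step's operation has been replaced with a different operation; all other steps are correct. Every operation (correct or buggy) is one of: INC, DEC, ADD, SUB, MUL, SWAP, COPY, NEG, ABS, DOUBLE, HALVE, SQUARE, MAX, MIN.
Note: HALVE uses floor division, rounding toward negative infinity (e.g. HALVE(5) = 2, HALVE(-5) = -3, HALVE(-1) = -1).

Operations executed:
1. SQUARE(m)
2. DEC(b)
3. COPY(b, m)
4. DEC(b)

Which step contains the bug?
Step 4

Trace with buggy code:
Initial: b=6, m=5
After step 1: b=6, m=25
After step 2: b=5, m=25
After step 3: b=25, m=25
After step 4: b=24, m=25
Actual final b=24, m=25 ≠ expected b=625, m=25.
Step 4 is the only position where a single-operation replacement can produce the expected result.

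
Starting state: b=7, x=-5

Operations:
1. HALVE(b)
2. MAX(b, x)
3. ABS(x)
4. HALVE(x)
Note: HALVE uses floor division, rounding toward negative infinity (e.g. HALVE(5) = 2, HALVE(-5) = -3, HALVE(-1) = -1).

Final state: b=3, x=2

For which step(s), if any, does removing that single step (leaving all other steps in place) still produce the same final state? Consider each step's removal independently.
Step(s) 2

Testing removal of each single step:
Without step 1: final = b=7, x=2 (different)
Without step 2: final = b=3, x=2 (same)
Without step 3: final = b=3, x=-3 (different)
Without step 4: final = b=3, x=5 (different)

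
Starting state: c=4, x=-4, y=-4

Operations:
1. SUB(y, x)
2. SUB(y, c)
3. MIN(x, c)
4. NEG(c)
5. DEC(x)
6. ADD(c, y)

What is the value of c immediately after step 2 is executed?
c = 4

Tracing c through execution:
Initial: c = 4
After step 1 (SUB(y, x)): c = 4
After step 2 (SUB(y, c)): c = 4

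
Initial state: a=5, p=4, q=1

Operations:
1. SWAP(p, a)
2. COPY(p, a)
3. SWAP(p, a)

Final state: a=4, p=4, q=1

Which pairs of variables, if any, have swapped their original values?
None

Comparing initial and final values:
a: 5 → 4
p: 4 → 4
q: 1 → 1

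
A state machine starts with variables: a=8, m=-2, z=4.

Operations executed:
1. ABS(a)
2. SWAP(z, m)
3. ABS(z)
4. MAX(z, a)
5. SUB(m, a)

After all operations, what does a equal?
a = 8

Tracing execution:
Step 1: ABS(a) → a = 8
Step 2: SWAP(z, m) → a = 8
Step 3: ABS(z) → a = 8
Step 4: MAX(z, a) → a = 8
Step 5: SUB(m, a) → a = 8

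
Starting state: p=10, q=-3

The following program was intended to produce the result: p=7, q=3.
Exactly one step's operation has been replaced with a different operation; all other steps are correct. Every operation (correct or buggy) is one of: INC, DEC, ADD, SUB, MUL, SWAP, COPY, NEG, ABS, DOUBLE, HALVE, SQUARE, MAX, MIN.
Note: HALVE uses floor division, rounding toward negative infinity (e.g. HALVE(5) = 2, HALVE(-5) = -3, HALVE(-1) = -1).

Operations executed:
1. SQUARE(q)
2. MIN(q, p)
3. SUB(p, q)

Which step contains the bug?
Step 1

Trace with buggy code:
Initial: p=10, q=-3
After step 1: p=10, q=9
After step 2: p=10, q=9
After step 3: p=1, q=9
Actual final p=1, q=9 ≠ expected p=7, q=3.
Step 1 is the only position where a single-operation replacement can produce the expected result.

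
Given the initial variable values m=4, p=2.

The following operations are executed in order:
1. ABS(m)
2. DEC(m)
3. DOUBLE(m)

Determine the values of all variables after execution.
{m: 6, p: 2}

Step-by-step execution:
Initial: m=4, p=2
After step 1 (ABS(m)): m=4, p=2
After step 2 (DEC(m)): m=3, p=2
After step 3 (DOUBLE(m)): m=6, p=2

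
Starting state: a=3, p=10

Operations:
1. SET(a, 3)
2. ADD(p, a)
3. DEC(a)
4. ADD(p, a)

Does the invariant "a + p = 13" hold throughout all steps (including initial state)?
No, violated after step 2

The invariant is violated after step 2.

State at each step:
Initial: a=3, p=10
After step 1: a=3, p=10
After step 2: a=3, p=13
After step 3: a=2, p=13
After step 4: a=2, p=15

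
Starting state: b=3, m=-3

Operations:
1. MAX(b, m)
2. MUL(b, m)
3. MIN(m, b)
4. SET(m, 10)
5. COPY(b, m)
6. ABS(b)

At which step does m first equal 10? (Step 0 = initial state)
Step 4

Tracing m:
Initial: m = -3
After step 1: m = -3
After step 2: m = -3
After step 3: m = -9
After step 4: m = 10 ← first occurrence
After step 5: m = 10
After step 6: m = 10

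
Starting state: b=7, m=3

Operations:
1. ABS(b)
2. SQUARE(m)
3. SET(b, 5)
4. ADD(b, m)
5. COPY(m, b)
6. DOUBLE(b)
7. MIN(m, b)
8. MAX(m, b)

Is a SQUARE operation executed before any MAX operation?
Yes

First SQUARE: step 2
First MAX: step 8
Since 2 < 8, SQUARE comes first.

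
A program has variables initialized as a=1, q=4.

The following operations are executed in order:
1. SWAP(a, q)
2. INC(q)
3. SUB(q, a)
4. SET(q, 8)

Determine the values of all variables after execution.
{a: 4, q: 8}

Step-by-step execution:
Initial: a=1, q=4
After step 1 (SWAP(a, q)): a=4, q=1
After step 2 (INC(q)): a=4, q=2
After step 3 (SUB(q, a)): a=4, q=-2
After step 4 (SET(q, 8)): a=4, q=8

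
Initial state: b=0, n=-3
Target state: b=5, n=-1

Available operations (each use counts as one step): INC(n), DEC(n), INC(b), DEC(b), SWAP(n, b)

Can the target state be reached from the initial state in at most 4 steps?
No

The target state cannot be reached within 4 steps.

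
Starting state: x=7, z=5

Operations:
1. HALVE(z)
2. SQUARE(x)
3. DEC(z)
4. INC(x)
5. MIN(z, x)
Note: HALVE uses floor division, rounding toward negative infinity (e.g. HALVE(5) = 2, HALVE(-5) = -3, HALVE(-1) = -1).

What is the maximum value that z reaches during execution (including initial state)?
5

Values of z at each step:
Initial: z = 5 ← maximum
After step 1: z = 2
After step 2: z = 2
After step 3: z = 1
After step 4: z = 1
After step 5: z = 1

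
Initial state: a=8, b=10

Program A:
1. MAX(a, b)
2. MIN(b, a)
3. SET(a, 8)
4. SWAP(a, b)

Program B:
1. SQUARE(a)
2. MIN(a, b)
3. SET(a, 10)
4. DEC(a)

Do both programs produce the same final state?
No

Program A final state: a=10, b=8
Program B final state: a=9, b=10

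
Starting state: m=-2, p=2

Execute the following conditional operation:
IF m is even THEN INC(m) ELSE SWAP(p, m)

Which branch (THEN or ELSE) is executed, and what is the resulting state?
Branch: THEN, Final state: m=-1, p=2

Evaluating condition: m is even
Condition is True, so THEN branch executes
After INC(m): m=-1, p=2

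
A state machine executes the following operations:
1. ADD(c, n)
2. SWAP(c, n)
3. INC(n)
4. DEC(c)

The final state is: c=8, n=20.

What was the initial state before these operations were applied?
c=10, n=9

Working backwards:
Final state: c=8, n=20
Before step 4 (DEC(c)): c=9, n=20
Before step 3 (INC(n)): c=9, n=19
Before step 2 (SWAP(c, n)): c=19, n=9
Before step 1 (ADD(c, n)): c=10, n=9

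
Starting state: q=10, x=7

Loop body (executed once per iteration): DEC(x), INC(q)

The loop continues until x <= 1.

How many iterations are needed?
6

Tracing iterations:
Initial: q=10, x=7
After iteration 1: q=11, x=6
After iteration 2: q=12, x=5
After iteration 3: q=13, x=4
After iteration 4: q=14, x=3
After iteration 5: q=15, x=2
After iteration 6: q=16, x=1
x <= 1 now holds, so the loop exits after 6 iterations.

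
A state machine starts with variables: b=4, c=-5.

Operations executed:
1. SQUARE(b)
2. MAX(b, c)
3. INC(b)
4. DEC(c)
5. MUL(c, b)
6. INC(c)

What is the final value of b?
b = 17

Tracing execution:
Step 1: SQUARE(b) → b = 16
Step 2: MAX(b, c) → b = 16
Step 3: INC(b) → b = 17
Step 4: DEC(c) → b = 17
Step 5: MUL(c, b) → b = 17
Step 6: INC(c) → b = 17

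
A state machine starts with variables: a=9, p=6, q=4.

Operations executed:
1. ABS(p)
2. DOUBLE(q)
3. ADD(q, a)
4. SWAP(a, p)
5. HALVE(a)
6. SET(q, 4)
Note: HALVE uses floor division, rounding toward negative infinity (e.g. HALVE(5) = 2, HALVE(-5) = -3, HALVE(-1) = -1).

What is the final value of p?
p = 9

Tracing execution:
Step 1: ABS(p) → p = 6
Step 2: DOUBLE(q) → p = 6
Step 3: ADD(q, a) → p = 6
Step 4: SWAP(a, p) → p = 9
Step 5: HALVE(a) → p = 9
Step 6: SET(q, 4) → p = 9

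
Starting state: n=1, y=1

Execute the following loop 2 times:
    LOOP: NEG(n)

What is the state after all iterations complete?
n=1, y=1

Iteration trace:
Start: n=1, y=1
After iteration 1: n=-1, y=1
After iteration 2: n=1, y=1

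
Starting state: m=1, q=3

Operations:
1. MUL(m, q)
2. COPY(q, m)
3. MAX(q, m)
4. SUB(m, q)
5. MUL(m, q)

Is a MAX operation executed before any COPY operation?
No

First MAX: step 3
First COPY: step 2
Since 3 > 2, COPY comes first.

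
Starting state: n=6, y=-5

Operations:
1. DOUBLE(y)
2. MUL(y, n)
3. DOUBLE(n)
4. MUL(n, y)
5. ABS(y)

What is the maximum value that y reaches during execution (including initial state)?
60

Values of y at each step:
Initial: y = -5
After step 1: y = -10
After step 2: y = -60
After step 3: y = -60
After step 4: y = -60
After step 5: y = 60 ← maximum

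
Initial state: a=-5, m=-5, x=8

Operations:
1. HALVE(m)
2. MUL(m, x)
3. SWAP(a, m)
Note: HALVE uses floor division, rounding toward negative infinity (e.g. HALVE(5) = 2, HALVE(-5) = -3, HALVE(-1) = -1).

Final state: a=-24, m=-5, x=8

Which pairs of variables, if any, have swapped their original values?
None

Comparing initial and final values:
a: -5 → -24
x: 8 → 8
m: -5 → -5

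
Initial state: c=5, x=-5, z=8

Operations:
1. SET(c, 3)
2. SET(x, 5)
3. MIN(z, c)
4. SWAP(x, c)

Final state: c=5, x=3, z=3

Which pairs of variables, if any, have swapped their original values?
None

Comparing initial and final values:
z: 8 → 3
x: -5 → 3
c: 5 → 5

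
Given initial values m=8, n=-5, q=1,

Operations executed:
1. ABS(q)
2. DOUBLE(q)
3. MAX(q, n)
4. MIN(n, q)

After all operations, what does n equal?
n = -5

Tracing execution:
Step 1: ABS(q) → n = -5
Step 2: DOUBLE(q) → n = -5
Step 3: MAX(q, n) → n = -5
Step 4: MIN(n, q) → n = -5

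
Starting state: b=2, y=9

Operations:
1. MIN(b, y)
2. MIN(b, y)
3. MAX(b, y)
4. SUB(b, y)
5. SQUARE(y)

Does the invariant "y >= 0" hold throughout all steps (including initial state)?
Yes

The invariant holds at every step.

State at each step:
Initial: b=2, y=9
After step 1: b=2, y=9
After step 2: b=2, y=9
After step 3: b=9, y=9
After step 4: b=0, y=9
After step 5: b=0, y=81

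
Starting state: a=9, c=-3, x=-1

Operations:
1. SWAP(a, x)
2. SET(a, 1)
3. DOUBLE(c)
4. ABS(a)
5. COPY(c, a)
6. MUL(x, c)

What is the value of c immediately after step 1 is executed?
c = -3

Tracing c through execution:
Initial: c = -3
After step 1 (SWAP(a, x)): c = -3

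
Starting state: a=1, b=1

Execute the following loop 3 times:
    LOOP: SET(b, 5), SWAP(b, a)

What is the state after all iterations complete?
a=5, b=5

Iteration trace:
Start: a=1, b=1
After iteration 1: a=5, b=1
After iteration 2: a=5, b=5
After iteration 3: a=5, b=5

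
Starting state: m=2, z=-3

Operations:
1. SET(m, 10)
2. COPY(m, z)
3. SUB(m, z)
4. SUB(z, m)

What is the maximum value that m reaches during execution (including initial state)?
10

Values of m at each step:
Initial: m = 2
After step 1: m = 10 ← maximum
After step 2: m = -3
After step 3: m = 0
After step 4: m = 0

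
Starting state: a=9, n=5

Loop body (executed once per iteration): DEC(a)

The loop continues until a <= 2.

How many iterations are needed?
7

Tracing iterations:
Initial: a=9, n=5
After iteration 1: a=8, n=5
After iteration 2: a=7, n=5
After iteration 3: a=6, n=5
After iteration 4: a=5, n=5
After iteration 5: a=4, n=5
After iteration 6: a=3, n=5
After iteration 7: a=2, n=5
a <= 2 now holds, so the loop exits after 7 iterations.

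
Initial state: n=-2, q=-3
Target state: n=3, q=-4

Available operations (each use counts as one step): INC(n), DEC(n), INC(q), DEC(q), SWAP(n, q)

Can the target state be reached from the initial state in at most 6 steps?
Yes

Path (6 steps): INC(n) → INC(n) → INC(n) → INC(n) → INC(n) → DEC(q)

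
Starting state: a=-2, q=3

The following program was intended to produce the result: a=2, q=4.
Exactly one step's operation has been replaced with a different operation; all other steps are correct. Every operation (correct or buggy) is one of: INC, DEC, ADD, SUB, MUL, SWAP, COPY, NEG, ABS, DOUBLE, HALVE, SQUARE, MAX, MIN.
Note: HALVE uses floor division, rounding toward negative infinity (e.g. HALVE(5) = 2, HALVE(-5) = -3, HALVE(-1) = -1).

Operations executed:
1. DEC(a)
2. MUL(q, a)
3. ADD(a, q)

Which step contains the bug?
Step 1

Trace with buggy code:
Initial: a=-2, q=3
After step 1: a=-3, q=3
After step 2: a=-3, q=-9
After step 3: a=-12, q=-9
Actual final a=-12, q=-9 ≠ expected a=2, q=4.
Step 1 is the only position where a single-operation replacement can produce the expected result.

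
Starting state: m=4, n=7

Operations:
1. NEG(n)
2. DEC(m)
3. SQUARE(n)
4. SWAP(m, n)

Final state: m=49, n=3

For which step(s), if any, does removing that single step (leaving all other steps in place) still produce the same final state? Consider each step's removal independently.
Step(s) 1

Testing removal of each single step:
Without step 1: final = m=49, n=3 (same)
Without step 2: final = m=49, n=4 (different)
Without step 3: final = m=-7, n=3 (different)
Without step 4: final = m=3, n=49 (different)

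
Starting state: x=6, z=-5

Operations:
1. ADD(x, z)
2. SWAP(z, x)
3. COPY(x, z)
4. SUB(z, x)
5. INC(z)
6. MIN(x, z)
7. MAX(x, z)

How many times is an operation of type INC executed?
1

Counting INC operations:
Step 5: INC(z) ← INC
Total: 1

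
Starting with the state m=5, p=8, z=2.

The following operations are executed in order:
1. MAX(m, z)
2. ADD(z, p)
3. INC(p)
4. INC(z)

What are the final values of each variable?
{m: 5, p: 9, z: 11}

Step-by-step execution:
Initial: m=5, p=8, z=2
After step 1 (MAX(m, z)): m=5, p=8, z=2
After step 2 (ADD(z, p)): m=5, p=8, z=10
After step 3 (INC(p)): m=5, p=9, z=10
After step 4 (INC(z)): m=5, p=9, z=11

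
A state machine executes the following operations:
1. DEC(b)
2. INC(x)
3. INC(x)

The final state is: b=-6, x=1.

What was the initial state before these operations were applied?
b=-5, x=-1

Working backwards:
Final state: b=-6, x=1
Before step 3 (INC(x)): b=-6, x=0
Before step 2 (INC(x)): b=-6, x=-1
Before step 1 (DEC(b)): b=-5, x=-1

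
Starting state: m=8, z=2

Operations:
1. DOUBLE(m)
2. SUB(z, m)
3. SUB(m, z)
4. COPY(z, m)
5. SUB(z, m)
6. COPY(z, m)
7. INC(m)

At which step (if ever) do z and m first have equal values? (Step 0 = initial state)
Step 4

z and m first become equal after step 4.

Comparing values at each step:
Initial: z=2, m=8
After step 1: z=2, m=16
After step 2: z=-14, m=16
After step 3: z=-14, m=30
After step 4: z=30, m=30 ← equal!
After step 5: z=0, m=30
After step 6: z=30, m=30 ← equal!
After step 7: z=30, m=31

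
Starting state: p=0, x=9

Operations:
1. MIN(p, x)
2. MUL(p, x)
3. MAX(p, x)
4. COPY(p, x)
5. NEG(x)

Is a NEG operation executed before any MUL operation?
No

First NEG: step 5
First MUL: step 2
Since 5 > 2, MUL comes first.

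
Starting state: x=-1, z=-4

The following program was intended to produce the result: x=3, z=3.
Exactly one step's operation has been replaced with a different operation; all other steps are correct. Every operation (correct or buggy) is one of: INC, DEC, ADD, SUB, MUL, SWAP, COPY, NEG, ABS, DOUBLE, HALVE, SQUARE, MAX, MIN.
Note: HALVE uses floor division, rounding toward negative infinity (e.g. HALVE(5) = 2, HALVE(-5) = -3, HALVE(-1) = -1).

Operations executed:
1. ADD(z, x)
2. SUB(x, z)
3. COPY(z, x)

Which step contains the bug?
Step 1

Trace with buggy code:
Initial: x=-1, z=-4
After step 1: x=-1, z=-5
After step 2: x=4, z=-5
After step 3: x=4, z=4
Actual final x=4, z=4 ≠ expected x=3, z=3.
Step 1 is the only position where a single-operation replacement can produce the expected result.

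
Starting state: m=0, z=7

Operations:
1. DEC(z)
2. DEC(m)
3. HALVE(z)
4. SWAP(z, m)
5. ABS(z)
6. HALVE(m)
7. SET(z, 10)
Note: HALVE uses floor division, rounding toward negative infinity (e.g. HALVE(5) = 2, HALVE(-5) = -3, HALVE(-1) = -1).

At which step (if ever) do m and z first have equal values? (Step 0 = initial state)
Step 6

m and z first become equal after step 6.

Comparing values at each step:
Initial: m=0, z=7
After step 1: m=0, z=6
After step 2: m=-1, z=6
After step 3: m=-1, z=3
After step 4: m=3, z=-1
After step 5: m=3, z=1
After step 6: m=1, z=1 ← equal!
After step 7: m=1, z=10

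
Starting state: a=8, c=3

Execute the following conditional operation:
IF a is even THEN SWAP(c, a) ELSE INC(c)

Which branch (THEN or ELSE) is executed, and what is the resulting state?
Branch: THEN, Final state: a=3, c=8

Evaluating condition: a is even
Condition is True, so THEN branch executes
After SWAP(c, a): a=3, c=8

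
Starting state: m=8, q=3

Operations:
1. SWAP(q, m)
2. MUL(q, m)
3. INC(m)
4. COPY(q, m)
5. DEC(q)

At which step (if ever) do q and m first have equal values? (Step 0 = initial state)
Step 4

q and m first become equal after step 4.

Comparing values at each step:
Initial: q=3, m=8
After step 1: q=8, m=3
After step 2: q=24, m=3
After step 3: q=24, m=4
After step 4: q=4, m=4 ← equal!
After step 5: q=3, m=4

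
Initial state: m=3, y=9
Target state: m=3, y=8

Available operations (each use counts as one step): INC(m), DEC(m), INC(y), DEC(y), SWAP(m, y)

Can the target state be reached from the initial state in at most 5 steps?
Yes

Path (1 step): DEC(y)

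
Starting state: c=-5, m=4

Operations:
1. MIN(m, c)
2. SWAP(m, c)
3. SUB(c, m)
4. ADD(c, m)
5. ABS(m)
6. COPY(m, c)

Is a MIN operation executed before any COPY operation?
Yes

First MIN: step 1
First COPY: step 6
Since 1 < 6, MIN comes first.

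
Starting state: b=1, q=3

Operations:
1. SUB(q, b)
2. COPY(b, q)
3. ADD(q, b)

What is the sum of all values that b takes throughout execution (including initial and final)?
6

Values of b at each step:
Initial: b = 1
After step 1: b = 1
After step 2: b = 2
After step 3: b = 2
Sum = 1 + 1 + 2 + 2 = 6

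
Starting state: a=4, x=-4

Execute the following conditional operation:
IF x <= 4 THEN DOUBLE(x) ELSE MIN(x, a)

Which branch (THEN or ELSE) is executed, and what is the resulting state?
Branch: THEN, Final state: a=4, x=-8

Evaluating condition: x <= 4
x = -4
Condition is True, so THEN branch executes
After DOUBLE(x): a=4, x=-8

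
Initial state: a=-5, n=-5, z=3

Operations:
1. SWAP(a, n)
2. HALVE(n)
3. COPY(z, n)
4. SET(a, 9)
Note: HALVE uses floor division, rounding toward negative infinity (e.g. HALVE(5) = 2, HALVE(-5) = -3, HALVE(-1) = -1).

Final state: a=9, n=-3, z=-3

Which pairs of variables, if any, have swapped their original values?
None

Comparing initial and final values:
n: -5 → -3
a: -5 → 9
z: 3 → -3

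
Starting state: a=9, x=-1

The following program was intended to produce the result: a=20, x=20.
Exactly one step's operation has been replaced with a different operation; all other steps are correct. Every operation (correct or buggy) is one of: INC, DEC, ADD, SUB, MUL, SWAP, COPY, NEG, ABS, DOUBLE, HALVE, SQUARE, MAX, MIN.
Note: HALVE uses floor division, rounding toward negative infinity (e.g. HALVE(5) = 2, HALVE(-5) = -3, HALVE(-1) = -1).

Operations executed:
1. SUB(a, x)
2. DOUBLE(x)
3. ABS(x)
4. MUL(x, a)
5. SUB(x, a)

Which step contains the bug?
Step 5

Trace with buggy code:
Initial: a=9, x=-1
After step 1: a=10, x=-1
After step 2: a=10, x=-2
After step 3: a=10, x=2
After step 4: a=10, x=20
After step 5: a=10, x=10
Actual final a=10, x=10 ≠ expected a=20, x=20.
Step 5 is the only position where a single-operation replacement can produce the expected result.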